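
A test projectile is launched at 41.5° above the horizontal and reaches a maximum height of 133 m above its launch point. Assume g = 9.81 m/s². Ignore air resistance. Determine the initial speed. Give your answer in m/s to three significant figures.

At the peak v_y = 0, so v_y0 = √(2gH) = √(2 × 9.81 × 133) = 51.08 m/s.
v_y0 = v₀ sin θ ⇒ v₀ = 51.08 / sin 41.5° = 77.09 m/s.

77.1 m/s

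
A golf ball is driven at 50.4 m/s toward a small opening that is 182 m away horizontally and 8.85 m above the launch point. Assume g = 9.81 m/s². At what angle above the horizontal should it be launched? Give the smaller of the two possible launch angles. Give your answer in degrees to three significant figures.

Trajectory: y = x tanθ − g x² (1 + tan²θ)/(2v₀²). With x = 182, y = 8.85, v₀ = 50.4, g = 9.81:
63.96 tan²θ − 182 tanθ + (72.81) = 0.
tanθ = [182 ± √(182² − 4 × 63.96 × (72.81))] / (2 × 63.96) = (182 ± 120.4) / 127.9, giving tanθ = 0.4816 or 2.364.
θ = 25.71° or 67.07°; the smaller is 25.71°.

25.7°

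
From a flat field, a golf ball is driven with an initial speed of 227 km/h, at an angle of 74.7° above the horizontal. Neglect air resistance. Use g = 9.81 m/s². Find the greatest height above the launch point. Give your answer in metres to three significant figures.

Convert: 227 km/h = 227/3.6 = 63.06 m/s.
Resolve: vₓ = 63.06 cos 74.7° = 16.64 m/s and v_y0 = 63.06 sin 74.7° = 60.82 m/s.
Peak height H = v_y0² / (2g) = 3699.2 / 19.62 = 188.5 m.

189 m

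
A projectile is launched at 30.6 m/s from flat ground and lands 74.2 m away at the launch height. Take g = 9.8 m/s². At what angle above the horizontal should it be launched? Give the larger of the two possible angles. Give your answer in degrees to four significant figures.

64.53°

Level-ground range R = v₀² sin(2θ)/g ⇒ sin(2θ) = gR/v₀² = 9.80 × 74.2 / 30.6² = 0.7766.
2θ = 50.95° or 180° − 50.95° = 129.1°, so θ = 25.47° or 64.53°.
The larger angle is 64.53°.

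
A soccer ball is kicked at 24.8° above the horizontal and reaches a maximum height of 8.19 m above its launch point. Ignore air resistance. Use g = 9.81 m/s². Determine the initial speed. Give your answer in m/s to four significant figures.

At the peak v_y = 0, so v_y0 = √(2gH) = √(2 × 9.81 × 8.19) = 12.68 m/s.
v_y0 = v₀ sin θ ⇒ v₀ = 12.68 / sin 24.8° = 30.22 m/s.

30.22 m/s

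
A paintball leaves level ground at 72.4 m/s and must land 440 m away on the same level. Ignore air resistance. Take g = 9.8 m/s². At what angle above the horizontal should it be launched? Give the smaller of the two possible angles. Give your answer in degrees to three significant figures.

27.7°

Level-ground range R = v₀² sin(2θ)/g ⇒ sin(2θ) = gR/v₀² = 9.80 × 440 / 72.4² = 0.8226.
2θ = 55.35° or 180° − 55.35° = 124.7°, so θ = 27.67° or 62.33°.
The smaller angle is 27.67°.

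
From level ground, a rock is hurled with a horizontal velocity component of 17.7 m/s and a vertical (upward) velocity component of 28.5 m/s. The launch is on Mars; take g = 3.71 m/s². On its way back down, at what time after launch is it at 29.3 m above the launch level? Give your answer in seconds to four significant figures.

14.26 s

Set y = v_y0 t − ½ g t² = 29.3: 1.855 t² − 28.50 t + 29.3 = 0.
Quadratic formula: t = (28.50 ± √594.84) / 3.71 = (28.50 ± 24.39) / 3.71 → t = 1.108 s or 14.26 s.
The descending-branch root is 14.26 s.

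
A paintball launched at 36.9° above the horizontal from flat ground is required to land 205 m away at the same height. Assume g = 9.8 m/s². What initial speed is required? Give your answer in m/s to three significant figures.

From R = (v₀² / g) sin 2θ: v₀ = √(gR / sin 2θ).
v₀ = √(9.80 × 205 / sin 73.80°) = √(2009 / 0.9603) = √2092.1 = 45.74 m/s.

45.7 m/s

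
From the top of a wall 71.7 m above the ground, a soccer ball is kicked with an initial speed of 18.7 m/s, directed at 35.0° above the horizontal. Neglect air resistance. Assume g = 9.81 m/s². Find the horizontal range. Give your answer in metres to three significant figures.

77.7 m

Horizontal component vₓ = 18.70 cos 35.0° = 15.32 m/s; vertical v_y0 = 18.70 sin 35.0° = 10.73 m/s.
With up positive and y = 0 at the ground: y(t) = 71.7 + (10.73) t − 4.905 t². Setting y = 0 and taking the positive root: t = [10.73 + √(10.73² + 2·9.81·71.7)] / 9.81 = (10.73 + 39.01) / 9.81 = 5.070 s.
Horizontal distance: R = vₓ t = 15.32 × 5.070 = 77.66 m.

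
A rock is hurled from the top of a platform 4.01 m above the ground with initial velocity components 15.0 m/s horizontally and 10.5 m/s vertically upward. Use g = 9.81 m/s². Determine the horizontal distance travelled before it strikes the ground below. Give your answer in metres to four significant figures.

37.07 m

With up positive and y = 0 at the ground: y(t) = 4.01 + (10.50) t − 4.905 t². Setting y = 0 and taking the positive root: t = [10.50 + √(10.50² + 2·9.81·4.01)] / 9.81 = (10.50 + 13.75) / 9.81 = 2.471 s.
Horizontal distance: R = vₓ t = 15.00 × 2.471 = 37.07 m.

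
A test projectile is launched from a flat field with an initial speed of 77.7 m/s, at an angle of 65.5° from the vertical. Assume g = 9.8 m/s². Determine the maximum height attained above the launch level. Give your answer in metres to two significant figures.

53 m

Components: vₓ = 77.70 sin 65.5° = 70.70 m/s, v_y0 = 77.70 cos 65.5° = 32.22 m/s.
At the apex v_y = 0, so H = v_y0²/(2g) = 32.22²/19.60 = 52.97 m.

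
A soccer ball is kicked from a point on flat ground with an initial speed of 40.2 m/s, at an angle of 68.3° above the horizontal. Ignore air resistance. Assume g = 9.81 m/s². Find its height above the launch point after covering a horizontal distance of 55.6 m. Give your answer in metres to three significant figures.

71.1 m

vₓ = 40.20 cos 68.3° = 14.86 m/s; v_y0 = 40.20 sin 68.3° = 37.35 m/s.
At x = 55.6 m, t = x/vₓ = 55.6/14.86 = 3.741 s.
Height: y = v_y0 t − ½ g t² = 37.35 × 3.741 − 4.905 × 3.741² = 139.7 − 68.63 = 71.08 m.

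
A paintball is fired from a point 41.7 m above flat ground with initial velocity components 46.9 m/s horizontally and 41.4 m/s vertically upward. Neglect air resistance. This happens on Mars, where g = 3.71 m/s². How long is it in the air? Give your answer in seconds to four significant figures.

The projectile lands when y = 41.7 + (41.40) t − ½·3.71·t² = 0. Positive root: t = (41.40 + √(41.40² + 2·3.71·41.7)) / 3.71 = (41.40 + 44.98) / 3.71 = 23.28 s.

23.28 s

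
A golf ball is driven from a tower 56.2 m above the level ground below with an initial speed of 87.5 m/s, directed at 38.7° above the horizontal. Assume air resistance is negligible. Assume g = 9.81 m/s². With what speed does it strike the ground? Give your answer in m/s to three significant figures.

93.6 m/s

vₓ = 87.50 cos 38.7° = 68.29 m/s; v_y0 = 87.50 sin 38.7° = 54.71 m/s.
Vertical motion (up positive, ground at y = 0): 4.905 t² − (54.71) t − 56.2 = 0, so t = (54.71 + √(54.71² + 2·9.81·56.2)) / 9.81 = (54.71 + 64.00) / 9.81 = 12.10 s.
Vertical velocity at impact: v_y = v_y0 − g t = 54.71 − 9.81 × 12.10 = −64.00 m/s.
Speed: |v| = √(vₓ² + v_y²) = √(68.29² + 64.00²) = 93.59 m/s.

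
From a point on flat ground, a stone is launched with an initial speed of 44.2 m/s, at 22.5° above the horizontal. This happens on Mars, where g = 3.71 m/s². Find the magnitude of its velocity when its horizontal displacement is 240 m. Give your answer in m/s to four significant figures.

Components: vₓ = 44.20 cos 22.5° = 40.84 m/s, v_y0 = 44.20 sin 22.5° = 16.91 m/s.
x = vₓ t ⇒ t = 240/40.84 = 5.877 s.
Vertical velocity there: v_y = v_y0 − g t = 16.91 − 3.71 × 5.877 = −4.890 m/s.
Speed: √(vₓ² + v_y²) = √(40.84² + 4.890²) = 41.13 m/s.

41.13 m/s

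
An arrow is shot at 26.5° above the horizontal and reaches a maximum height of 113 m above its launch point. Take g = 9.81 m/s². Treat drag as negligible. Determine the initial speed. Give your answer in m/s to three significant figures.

At the peak v_y = 0, so v_y0 = √(2gH) = √(2 × 9.81 × 113) = 47.09 m/s.
v_y0 = v₀ sin θ ⇒ v₀ = 47.09 / sin 26.5° = 105.5 m/s.

106 m/s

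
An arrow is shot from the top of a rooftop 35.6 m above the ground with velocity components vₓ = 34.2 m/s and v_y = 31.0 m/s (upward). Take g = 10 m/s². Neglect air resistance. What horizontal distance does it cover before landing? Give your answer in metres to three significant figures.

With up positive and y = 0 at the ground: y(t) = 35.6 + (31.00) t − 5.000 t². Setting y = 0 and taking the positive root: t = [31.00 + √(31.00² + 2·10.0·35.6)] / 10.0 = (31.00 + 40.90) / 10.0 = 7.190 s.
Horizontal distance: R = vₓ t = 34.20 × 7.190 = 245.9 m.

246 m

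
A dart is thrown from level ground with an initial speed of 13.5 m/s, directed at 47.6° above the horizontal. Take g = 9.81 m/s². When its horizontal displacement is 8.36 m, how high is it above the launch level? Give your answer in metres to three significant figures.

5.02 m

Horizontal component vₓ = 13.50 cos 47.6° = 9.103 m/s; vertical v_y0 = 13.50 sin 47.6° = 9.969 m/s.
x = vₓ t ⇒ t = 8.36/9.103 = 0.9184 s.
Height: y = v_y0 t − ½ g t² = 9.969 × 0.9184 − 4.905 × 0.9184² = 9.155 − 4.137 = 5.018 m.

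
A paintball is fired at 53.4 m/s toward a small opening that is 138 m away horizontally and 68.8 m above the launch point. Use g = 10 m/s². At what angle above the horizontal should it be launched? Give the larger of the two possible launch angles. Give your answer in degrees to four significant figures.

Trajectory: y = x tanθ − g x² (1 + tan²θ)/(2v₀²). With x = 138, y = 68.8, v₀ = 53.4, g = 10.0:
33.39 tan²θ − 138 tanθ + (102.2) = 0.
tanθ = [138 ± √(138² − 4 × 33.39 × (102.2))] / (2 × 33.39) = (138 ± 73.45) / 66.78, giving tanθ = 0.9666 or 3.166.
θ = 44.03° or 72.47°; the larger is 72.47°.

72.47°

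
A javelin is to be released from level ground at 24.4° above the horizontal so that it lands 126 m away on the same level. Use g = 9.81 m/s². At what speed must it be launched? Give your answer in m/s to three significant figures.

40.5 m/s

From R = (v₀² / g) sin 2θ: v₀ = √(gR / sin 2θ).
v₀ = √(9.81 × 126 / sin 48.80°) = √(1236 / 0.7524) = √1642.8 = 40.53 m/s.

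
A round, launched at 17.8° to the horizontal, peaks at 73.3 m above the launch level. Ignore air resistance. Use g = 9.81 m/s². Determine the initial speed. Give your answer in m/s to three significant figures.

At the peak v_y = 0, so v_y0 = √(2gH) = √(2 × 9.81 × 73.3) = 37.92 m/s.
v_y0 = v₀ sin θ ⇒ v₀ = 37.92 / sin 17.8° = 124.1 m/s.

124 m/s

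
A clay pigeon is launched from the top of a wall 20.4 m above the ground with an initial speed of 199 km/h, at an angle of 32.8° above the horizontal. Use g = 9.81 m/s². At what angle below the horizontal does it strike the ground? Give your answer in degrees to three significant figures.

Convert: 199 km/h = 199/3.6 = 55.28 m/s.
Components: vₓ = 55.28 cos 32.8° = 46.46 m/s, v_y0 = 55.28 sin 32.8° = 29.94 m/s.
With up positive and y = 0 at the ground: y(t) = 20.4 + (29.94) t − 4.905 t². Setting y = 0 and taking the positive root: t = [29.94 + √(29.94² + 2·9.81·20.4)] / 9.81 = (29.94 + 36.01) / 9.81 = 6.723 s.
At impact: v_y = v_y0 − g t = −36.01 m/s; vₓ = 46.46 m/s.
Angle below horizontal: arctan(|v_y|/vₓ) = arctan(36.01/46.46) = 37.78°.

37.8°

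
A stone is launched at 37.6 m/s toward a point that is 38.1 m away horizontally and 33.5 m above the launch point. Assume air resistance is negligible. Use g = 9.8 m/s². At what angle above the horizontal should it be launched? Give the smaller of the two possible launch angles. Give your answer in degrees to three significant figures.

Trajectory: y = x tanθ − g x² (1 + tan²θ)/(2v₀²). With x = 38.1, y = 33.5, v₀ = 37.6, g = 9.80:
5.031 tan²θ − 38.1 tanθ + (38.53) = 0.
tanθ = [38.1 ± √(38.1² − 4 × 5.031 × (38.53))] / (2 × 5.031) = (38.1 ± 26.00) / 10.06, giving tanθ = 1.202 or 6.371.
θ = 50.25° or 81.08°; the smaller is 50.25°.

50.2°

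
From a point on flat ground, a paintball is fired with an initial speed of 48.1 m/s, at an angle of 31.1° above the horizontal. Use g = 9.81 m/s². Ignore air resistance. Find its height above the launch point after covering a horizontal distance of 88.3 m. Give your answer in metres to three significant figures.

30.7 m

vₓ = 48.10 cos 31.1° = 41.19 m/s; v_y0 = 48.10 sin 31.1° = 24.85 m/s.
x = vₓ t ⇒ t = 88.3/41.19 = 2.144 s.
Height: y = v_y0 t − ½ g t² = 24.85 × 2.144 − 4.905 × 2.144² = 53.27 − 22.55 = 30.72 m.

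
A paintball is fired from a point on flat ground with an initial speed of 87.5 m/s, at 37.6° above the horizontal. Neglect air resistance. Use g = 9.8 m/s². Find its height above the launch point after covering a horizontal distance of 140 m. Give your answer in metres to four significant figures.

87.83 m

Horizontal component vₓ = 87.50 cos 37.6° = 69.33 m/s; vertical v_y0 = 87.50 sin 37.6° = 53.39 m/s.
x = vₓ t ⇒ t = 140/69.33 = 2.019 s.
Height: y = v_y0 t − ½ g t² = 53.39 × 2.019 − 4.900 × 2.019² = 107.8 − 19.98 = 87.83 m.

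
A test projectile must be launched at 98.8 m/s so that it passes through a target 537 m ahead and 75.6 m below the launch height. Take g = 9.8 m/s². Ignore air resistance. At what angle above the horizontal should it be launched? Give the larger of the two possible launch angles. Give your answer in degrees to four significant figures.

74.38°

Trajectory: y = x tanθ − g x² (1 + tan²θ)/(2v₀²). With x = 537, y = −75.6, v₀ = 98.8, g = 9.80:
144.8 tan²θ − 537 tanθ + (69.15) = 0.
tanθ = [537 ± √(537² − 4 × 144.8 × (69.15))] / (2 × 144.8) = (537 ± 498.3) / 289.5, giving tanθ = 0.1336 or 3.576.
θ = 7.609° or 74.38°; the larger is 74.38°.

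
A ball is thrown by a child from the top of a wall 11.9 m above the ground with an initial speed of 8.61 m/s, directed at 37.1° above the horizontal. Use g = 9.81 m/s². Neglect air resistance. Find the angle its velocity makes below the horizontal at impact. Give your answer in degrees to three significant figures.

Components: vₓ = 8.610 cos 37.1° = 6.867 m/s, v_y0 = 8.610 sin 37.1° = 5.194 m/s.
Vertical motion (up positive, ground at y = 0): 4.905 t² − (5.194) t − 11.9 = 0, so t = (5.194 + √(5.194² + 2·9.81·11.9)) / 9.81 = (5.194 + 16.14) / 9.81 = 2.175 s.
At impact: v_y = v_y0 − g t = −16.14 m/s; vₓ = 6.867 m/s.
Angle below horizontal: arctan(|v_y|/vₓ) = arctan(16.14/6.867) = 66.95°.

66.9°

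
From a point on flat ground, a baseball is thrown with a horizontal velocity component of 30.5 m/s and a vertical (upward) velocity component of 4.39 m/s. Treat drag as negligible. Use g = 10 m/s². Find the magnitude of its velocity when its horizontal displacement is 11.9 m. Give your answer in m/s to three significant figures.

30.5 m/s

Time to reach x = 11.9 m: t = x/vₓ = 11.9/30.50 = 0.3902 s.
Vertical velocity there: v_y = v_y0 − g t = 4.390 − 10.0 × 0.3902 = 0.4884 m/s.
Speed: √(vₓ² + v_y²) = √(30.50² + 0.4884²) = 30.50 m/s.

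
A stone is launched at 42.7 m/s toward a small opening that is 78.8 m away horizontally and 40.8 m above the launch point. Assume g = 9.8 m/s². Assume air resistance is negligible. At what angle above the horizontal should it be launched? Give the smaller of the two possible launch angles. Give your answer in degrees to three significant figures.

42.0°

Trajectory: y = x tanθ − g x² (1 + tan²θ)/(2v₀²). With x = 78.8, y = 40.8, v₀ = 42.7, g = 9.80:
16.69 tan²θ − 78.8 tanθ + (57.49) = 0.
tanθ = [78.8 ± √(78.8² − 4 × 16.69 × (57.49))] / (2 × 16.69) = (78.8 ± 48.70) / 33.38, giving tanθ = 0.9017 or 3.820.
θ = 42.04° or 75.33°; the smaller is 42.04°.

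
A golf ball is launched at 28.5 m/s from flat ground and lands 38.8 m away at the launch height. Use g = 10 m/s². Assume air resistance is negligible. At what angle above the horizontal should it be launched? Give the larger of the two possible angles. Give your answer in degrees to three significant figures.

R = v₀² sin 2θ / g gives sin 2θ = gR/v₀² = 10.0·38.8/28.5² = 0.4777.
2θ = 28.53° or 180° − 28.53° = 151.5°, so θ = 14.27° or 75.73°.
The larger angle is 75.73°.

75.7°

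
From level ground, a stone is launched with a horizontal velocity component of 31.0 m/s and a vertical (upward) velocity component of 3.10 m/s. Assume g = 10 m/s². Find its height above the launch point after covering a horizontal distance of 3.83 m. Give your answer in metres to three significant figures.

0.307 m

Time to reach x = 3.83 m: t = x/vₓ = 3.83/31.00 = 0.1235 s.
Height: y = v_y0 t − ½ g t² = 3.100 × 0.1235 − 5.000 × 0.1235² = 0.3830 − 0.07632 = 0.3067 m.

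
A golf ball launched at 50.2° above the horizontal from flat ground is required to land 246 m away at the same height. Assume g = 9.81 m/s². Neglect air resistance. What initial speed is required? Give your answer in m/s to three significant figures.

Level-ground range: R = v₀² sin(2θ)/g, so v₀ = √(gR / sin 2θ).
v₀ = √(9.81 × 246 / sin 100.4°) = √(2413 / 0.9836) = √2453.6 = 49.53 m/s.

49.5 m/s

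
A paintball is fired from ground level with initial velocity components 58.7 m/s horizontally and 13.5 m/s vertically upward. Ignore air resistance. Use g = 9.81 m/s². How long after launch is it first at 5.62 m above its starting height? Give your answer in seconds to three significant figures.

0.511 s

Set y = v_y0 t − ½ g t² = 5.62: 4.905 t² − 13.50 t + 5.62 = 0.
t = [13.50 ± √(13.50² − 2·9.81·5.62)] / 9.81 = (13.50 ± 8.484) / 9.81, so t = 0.5113 s or t = 2.241 s.
The first (ascending) time is 0.5113 s.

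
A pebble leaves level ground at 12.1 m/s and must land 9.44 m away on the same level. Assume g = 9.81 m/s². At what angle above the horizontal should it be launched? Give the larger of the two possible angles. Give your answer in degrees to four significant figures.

70.38°

From R = (v₀²/g) sin 2θ: sin 2θ = 9.81 × 9.44 / 146.41 = 0.6325.
2θ = 39.24° or 180° − 39.24° = 140.8°, so θ = 19.62° or 70.38°.
The larger angle is 70.38°.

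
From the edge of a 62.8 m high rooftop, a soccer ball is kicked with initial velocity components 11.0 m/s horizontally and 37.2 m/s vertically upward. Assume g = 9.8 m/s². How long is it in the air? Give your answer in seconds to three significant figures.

With up positive and y = 0 at the ground: y(t) = 62.8 + (37.20) t − 4.900 t². Setting y = 0 and taking the positive root: t = [37.20 + √(37.20² + 2·9.80·62.8)] / 9.80 = (37.20 + 51.13) / 9.80 = 9.014 s.

9.01 s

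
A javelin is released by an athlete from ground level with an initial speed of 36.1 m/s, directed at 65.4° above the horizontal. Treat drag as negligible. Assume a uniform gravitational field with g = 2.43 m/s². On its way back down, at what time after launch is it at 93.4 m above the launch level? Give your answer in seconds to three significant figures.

Resolve: vₓ = 36.10 cos 65.4° = 15.03 m/s and v_y0 = 36.10 sin 65.4° = 32.82 m/s.
Height y(t) = 32.82 t − 1.215 t² = 93.4 gives 1.215 t² − 32.82 t + 93.4 = 0.
t = [32.82 ± √(32.82² − 2·2.43·93.4)] / 2.43 = (32.82 ± 24.97) / 2.43, so t = 3.232 s or t = 23.78 s.
The descending-branch root is 23.78 s.

23.8 s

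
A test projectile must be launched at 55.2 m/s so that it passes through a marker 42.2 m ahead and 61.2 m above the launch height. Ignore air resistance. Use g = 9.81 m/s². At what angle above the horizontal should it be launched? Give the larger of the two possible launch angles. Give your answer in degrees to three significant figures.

85.6°

Trajectory: y = x tanθ − g x² (1 + tan²θ)/(2v₀²). With x = 42.2, y = 61.2, v₀ = 55.2, g = 9.81:
2.867 tan²θ − 42.2 tanθ + (64.07) = 0.
tanθ = [42.2 ± √(42.2² − 4 × 2.867 × (64.07))] / (2 × 2.867) = (42.2 ± 32.34) / 5.733, giving tanθ = 1.719 or 13.00.
θ = 59.81° or 85.60°; the larger is 85.60°.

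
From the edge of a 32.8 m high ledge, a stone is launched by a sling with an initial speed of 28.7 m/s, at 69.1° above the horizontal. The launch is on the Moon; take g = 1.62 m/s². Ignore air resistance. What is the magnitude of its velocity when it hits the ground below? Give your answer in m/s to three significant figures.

30.5 m/s

vₓ = 28.70 cos 69.1° = 10.24 m/s; v_y0 = 28.70 sin 69.1° = 26.81 m/s.
The projectile lands when y = 32.8 + (26.81) t − ½·1.62·t² = 0. Positive root: t = (26.81 + √(26.81² + 2·1.62·32.8)) / 1.62 = (26.81 + 28.73) / 1.62 = 34.28 s.
Vertical velocity at impact: v_y = v_y0 − g t = 26.81 − 1.62 × 34.28 = −28.73 m/s.
Speed: |v| = √(vₓ² + v_y²) = √(10.24² + 28.73²) = 30.50 m/s.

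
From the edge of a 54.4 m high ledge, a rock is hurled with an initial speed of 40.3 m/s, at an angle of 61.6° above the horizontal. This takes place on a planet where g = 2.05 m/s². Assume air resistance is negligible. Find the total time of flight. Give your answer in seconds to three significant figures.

36.1 s

vₓ = 40.30 cos 61.6° = 19.17 m/s; v_y0 = 40.30 sin 61.6° = 35.45 m/s.
Vertical motion (up positive, ground at y = 0): 1.025 t² − (35.45) t − 54.4 = 0, so t = (35.45 + √(35.45² + 2·2.05·54.4)) / 2.05 = (35.45 + 38.47) / 2.05 = 36.06 s.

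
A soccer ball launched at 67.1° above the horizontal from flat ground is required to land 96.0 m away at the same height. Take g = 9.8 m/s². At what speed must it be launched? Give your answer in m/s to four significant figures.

36.23 m/s

On level ground R = v₀² sin 2θ / g ⇒ v₀ = √(gR / sin 2θ).
v₀ = √(9.80 × 96.0 / sin 134.2°) = √(940.8 / 0.7169) = √1312.3 = 36.23 m/s.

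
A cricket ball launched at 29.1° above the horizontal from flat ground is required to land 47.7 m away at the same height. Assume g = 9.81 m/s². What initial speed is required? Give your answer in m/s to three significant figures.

Level-ground range: R = v₀² sin(2θ)/g, so v₀ = √(gR / sin 2θ).
v₀ = √(9.81 × 47.7 / sin 58.20°) = √(467.9 / 0.8499) = √550.58 = 23.46 m/s.

23.5 m/s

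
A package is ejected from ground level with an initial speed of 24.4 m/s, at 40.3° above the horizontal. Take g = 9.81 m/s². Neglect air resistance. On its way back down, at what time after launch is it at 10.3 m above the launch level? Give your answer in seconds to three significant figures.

Components: vₓ = 24.40 cos 40.3° = 18.61 m/s, v_y0 = 24.40 sin 40.3° = 15.78 m/s.
Height y(t) = 15.78 t − 4.905 t² = 10.3 gives 4.905 t² − 15.78 t + 10.3 = 0.
t = [15.78 ± √(15.78² − 2·9.81·10.3)] / 9.81 = (15.78 ± 6.854) / 9.81, so t = 0.9101 s or t = 2.307 s.
The descending-branch root is 2.307 s.

2.31 s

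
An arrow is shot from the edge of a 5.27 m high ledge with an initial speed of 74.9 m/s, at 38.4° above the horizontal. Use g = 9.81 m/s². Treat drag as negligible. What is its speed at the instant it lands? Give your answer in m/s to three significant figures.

75.6 m/s

vₓ = 74.90 cos 38.4° = 58.70 m/s; v_y0 = 74.90 sin 38.4° = 46.52 m/s.
With up positive and y = 0 at the ground: y(t) = 5.27 + (46.52) t − 4.905 t². Setting y = 0 and taking the positive root: t = [46.52 + √(46.52² + 2·9.81·5.27)] / 9.81 = (46.52 + 47.62) / 9.81 = 9.597 s.
Vertical velocity at impact: v_y = v_y0 − g t = 46.52 − 9.81 × 9.597 = −47.62 m/s.
Speed: |v| = √(vₓ² + v_y²) = √(58.70² + 47.62²) = 75.59 m/s.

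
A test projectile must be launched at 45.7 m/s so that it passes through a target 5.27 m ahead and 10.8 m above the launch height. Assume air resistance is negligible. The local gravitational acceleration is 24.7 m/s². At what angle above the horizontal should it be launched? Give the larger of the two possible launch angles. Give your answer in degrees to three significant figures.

Trajectory: y = x tanθ − g x² (1 + tan²θ)/(2v₀²). With x = 5.27, y = 10.8, v₀ = 45.7, g = 24.7:
0.1642 tan²θ − 5.27 tanθ + (10.96) = 0.
tanθ = [5.27 ± √(5.27² − 4 × 0.1642 × (10.96))] / (2 × 0.1642) = (5.27 ± 4.535) / 0.3285, giving tanθ = 2.236 or 29.85.
θ = 65.91° or 88.08°; the larger is 88.08°.

88.1°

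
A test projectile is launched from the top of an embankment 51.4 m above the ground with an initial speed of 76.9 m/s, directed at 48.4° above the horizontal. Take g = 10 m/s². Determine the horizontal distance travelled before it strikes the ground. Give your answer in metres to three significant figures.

630 m

Resolve: vₓ = 76.90 cos 48.4° = 51.06 m/s and v_y0 = 76.90 sin 48.4° = 57.51 m/s.
The projectile lands when y = 51.4 + (57.51) t − ½·10.0·t² = 0. Positive root: t = (57.51 + √(57.51² + 2·10.0·51.4)) / 10.0 = (57.51 + 65.84) / 10.0 = 12.33 s.
Horizontal distance: R = vₓ t = 51.06 × 12.33 = 629.8 m.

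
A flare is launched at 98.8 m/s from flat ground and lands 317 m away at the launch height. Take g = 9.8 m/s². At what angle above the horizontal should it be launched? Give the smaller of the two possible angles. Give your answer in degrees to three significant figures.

9.28°

From R = (v₀²/g) sin 2θ: sin 2θ = 9.80 × 317 / 9761.4 = 0.3183.
2θ = 18.56° or 180° − 18.56° = 161.4°, so θ = 9.279° or 80.72°.
The smaller angle is 9.279°.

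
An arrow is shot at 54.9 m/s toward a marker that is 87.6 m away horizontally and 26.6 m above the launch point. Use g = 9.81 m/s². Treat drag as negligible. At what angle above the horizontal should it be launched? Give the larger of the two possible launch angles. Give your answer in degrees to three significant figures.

Trajectory: y = x tanθ − g x² (1 + tan²θ)/(2v₀²). With x = 87.6, y = 26.6, v₀ = 54.9, g = 9.81:
12.49 tan²θ − 87.6 tanθ + (39.09) = 0.
tanθ = [87.6 ± √(87.6² − 4 × 12.49 × (39.09))] / (2 × 12.49) = (87.6 ± 75.64) / 24.98, giving tanθ = 0.4789 or 6.536.
θ = 25.59° or 81.30°; the larger is 81.30°.

81.3°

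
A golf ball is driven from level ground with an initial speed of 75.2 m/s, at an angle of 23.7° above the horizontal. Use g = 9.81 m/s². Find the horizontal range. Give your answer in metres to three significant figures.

vₓ = 75.20 cos 23.7° = 68.86 m/s; v_y0 = 75.20 sin 23.7° = 30.23 m/s.
Flight time T = 2 v_y0 / g = 6.162 s.
Horizontal distance R = vₓ T = 68.86 × 6.162 = 424.3 m.

424 m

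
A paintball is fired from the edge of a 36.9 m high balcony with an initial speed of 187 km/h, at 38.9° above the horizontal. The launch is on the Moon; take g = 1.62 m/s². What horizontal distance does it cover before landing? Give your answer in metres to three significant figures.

1670 m

Convert: 187 km/h = 187/3.6 = 51.94 m/s.
Resolve: vₓ = 51.94 cos 38.9° = 40.43 m/s and v_y0 = 51.94 sin 38.9° = 32.62 m/s.
The projectile lands when y = 36.9 + (32.62) t − ½·1.62·t² = 0. Positive root: t = (32.62 + √(32.62² + 2·1.62·36.9)) / 1.62 = (32.62 + 34.40) / 1.62 = 41.37 s.
Horizontal distance: R = vₓ t = 40.43 × 41.37 = 1672 m.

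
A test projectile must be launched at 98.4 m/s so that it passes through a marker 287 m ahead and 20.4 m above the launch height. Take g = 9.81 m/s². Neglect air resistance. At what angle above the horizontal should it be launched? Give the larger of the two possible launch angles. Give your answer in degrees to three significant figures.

81.5°

Trajectory: y = x tanθ − g x² (1 + tan²θ)/(2v₀²). With x = 287, y = 20.4, v₀ = 98.4, g = 9.81:
41.73 tan²θ − 287 tanθ + (62.13) = 0.
tanθ = [287 ± √(287² − 4 × 41.73 × (62.13))] / (2 × 41.73) = (287 ± 268.3) / 83.45, giving tanθ = 0.2237 or 6.654.
θ = 12.61° or 81.45°; the larger is 81.45°.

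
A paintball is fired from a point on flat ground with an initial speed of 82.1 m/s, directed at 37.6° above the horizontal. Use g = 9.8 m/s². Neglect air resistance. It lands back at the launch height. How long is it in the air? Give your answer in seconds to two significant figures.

10 s

Horizontal component vₓ = 82.10 cos 37.6° = 65.05 m/s; vertical v_y0 = 82.10 sin 37.6° = 50.09 m/s.
It returns to y = 0 when t = 2 v_y0 / g = 2(50.09)/9.80 = 10.22 s.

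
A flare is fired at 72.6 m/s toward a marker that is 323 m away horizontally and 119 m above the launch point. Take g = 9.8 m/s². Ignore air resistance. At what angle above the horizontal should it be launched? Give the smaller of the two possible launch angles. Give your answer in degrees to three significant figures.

42.8°

Trajectory: y = x tanθ − g x² (1 + tan²θ)/(2v₀²). With x = 323, y = 119, v₀ = 72.6, g = 9.80:
96.99 tan²θ − 323 tanθ + (216.0) = 0.
tanθ = [323 ± √(323² − 4 × 96.99 × (216.0))] / (2 × 96.99) = (323 ± 143.3) / 194.0, giving tanθ = 0.9264 or 2.404.
θ = 42.81° or 67.41°; the smaller is 42.81°.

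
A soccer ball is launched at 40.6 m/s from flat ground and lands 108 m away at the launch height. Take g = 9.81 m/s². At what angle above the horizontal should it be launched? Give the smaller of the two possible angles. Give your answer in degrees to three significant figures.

20.0°

R = v₀² sin 2θ / g gives sin 2θ = gR/v₀² = 9.81·108/40.6² = 0.6427.
2θ = 40.00° or 180° − 40.00° = 140.0°, so θ = 20.00° or 70.00°.
The smaller angle is 20.00°.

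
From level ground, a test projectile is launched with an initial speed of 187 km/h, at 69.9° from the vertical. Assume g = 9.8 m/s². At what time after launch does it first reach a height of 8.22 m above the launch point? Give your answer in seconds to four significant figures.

Convert: 187 km/h = 187/3.6 = 51.94 m/s.
Components: vₓ = 51.94 sin 69.9° = 48.78 m/s, v_y0 = 51.94 cos 69.9° = 17.85 m/s.
Set y = v_y0 t − ½ g t² = 8.22: 4.900 t² − 17.85 t + 8.22 = 0.
t = [17.85 ± √(17.85² − 2·9.80·8.22)] / 9.80 = (17.85 ± 12.55) / 9.80, so t = 0.5407 s or t = 3.102 s.
The first (ascending) time is 0.5407 s.

0.5407 s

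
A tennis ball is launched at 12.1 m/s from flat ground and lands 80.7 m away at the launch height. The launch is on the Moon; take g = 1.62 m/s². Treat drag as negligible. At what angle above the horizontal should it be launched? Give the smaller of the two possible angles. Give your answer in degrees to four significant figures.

Level-ground range R = v₀² sin(2θ)/g ⇒ sin(2θ) = gR/v₀² = 1.62 × 80.7 / 12.1² = 0.8929.
2θ = 63.24° or 180° − 63.24° = 116.8°, so θ = 31.62° or 58.38°.
The smaller angle is 31.62°.

31.62°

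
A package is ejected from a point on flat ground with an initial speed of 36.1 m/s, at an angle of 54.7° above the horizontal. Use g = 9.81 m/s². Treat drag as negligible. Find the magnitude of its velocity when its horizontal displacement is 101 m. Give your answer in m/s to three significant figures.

Resolve: vₓ = 36.10 cos 54.7° = 20.86 m/s and v_y0 = 36.10 sin 54.7° = 29.46 m/s.
Time to reach x = 101 m: t = x/vₓ = 101/20.86 = 4.842 s.
Vertical velocity there: v_y = v_y0 − g t = 29.46 − 9.81 × 4.842 = −18.03 m/s.
Speed: √(vₓ² + v_y²) = √(20.86² + 18.03²) = 27.58 m/s.

27.6 m/s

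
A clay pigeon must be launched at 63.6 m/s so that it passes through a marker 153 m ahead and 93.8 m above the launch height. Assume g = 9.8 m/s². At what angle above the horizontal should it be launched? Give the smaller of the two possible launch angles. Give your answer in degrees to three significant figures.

44.3°

Trajectory: y = x tanθ − g x² (1 + tan²θ)/(2v₀²). With x = 153, y = 93.8, v₀ = 63.6, g = 9.80:
28.36 tan²θ − 153 tanθ + (122.2) = 0.
tanθ = [153 ± √(153² − 4 × 28.36 × (122.2))] / (2 × 28.36) = (153 ± 97.74) / 56.71, giving tanθ = 0.9744 or 4.421.
θ = 44.26° or 77.25°; the smaller is 44.26°.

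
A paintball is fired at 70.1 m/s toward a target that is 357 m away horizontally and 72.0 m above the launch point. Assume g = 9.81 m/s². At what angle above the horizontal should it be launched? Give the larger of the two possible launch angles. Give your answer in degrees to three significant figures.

63.9°

Trajectory: y = x tanθ − g x² (1 + tan²θ)/(2v₀²). With x = 357, y = 72.0, v₀ = 70.1, g = 9.81:
127.2 tan²θ − 357 tanθ + (199.2) = 0.
tanθ = [357 ± √(357² − 4 × 127.2 × (199.2))] / (2 × 127.2) = (357 ± 161.5) / 254.4, giving tanθ = 0.7685 or 2.038.
θ = 37.54° or 63.86°; the larger is 63.86°.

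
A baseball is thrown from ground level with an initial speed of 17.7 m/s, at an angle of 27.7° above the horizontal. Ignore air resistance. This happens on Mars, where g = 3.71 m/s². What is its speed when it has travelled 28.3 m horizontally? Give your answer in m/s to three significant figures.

15.7 m/s

Resolve: vₓ = 17.70 cos 27.7° = 15.67 m/s and v_y0 = 17.70 sin 27.7° = 8.228 m/s.
Time to reach x = 28.3 m: t = x/vₓ = 28.3/15.67 = 1.806 s.
Vertical velocity there: v_y = v_y0 − g t = 8.228 − 3.71 × 1.806 = 1.528 m/s.
Speed: √(vₓ² + v_y²) = √(15.67² + 1.528²) = 15.75 m/s.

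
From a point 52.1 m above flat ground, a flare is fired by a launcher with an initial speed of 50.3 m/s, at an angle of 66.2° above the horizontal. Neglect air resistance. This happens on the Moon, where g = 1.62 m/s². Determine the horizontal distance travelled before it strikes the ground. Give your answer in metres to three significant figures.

1180 m

Resolve: vₓ = 50.30 cos 66.2° = 20.30 m/s and v_y0 = 50.30 sin 66.2° = 46.02 m/s.
The projectile lands when y = 52.1 + (46.02) t − ½·1.62·t² = 0. Positive root: t = (46.02 + √(46.02² + 2·1.62·52.1)) / 1.62 = (46.02 + 47.82) / 1.62 = 57.93 s.
Horizontal distance: R = vₓ t = 20.30 × 57.93 = 1176 m.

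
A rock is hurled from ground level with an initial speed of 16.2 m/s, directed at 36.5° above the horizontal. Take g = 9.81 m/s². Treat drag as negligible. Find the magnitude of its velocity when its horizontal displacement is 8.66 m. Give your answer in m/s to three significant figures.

13.4 m/s

Components: vₓ = 16.20 cos 36.5° = 13.02 m/s, v_y0 = 16.20 sin 36.5° = 9.636 m/s.
x = vₓ t ⇒ t = 8.66/13.02 = 0.6650 s.
Vertical velocity there: v_y = v_y0 − g t = 9.636 − 9.81 × 0.6650 = 3.112 m/s.
Speed: √(vₓ² + v_y²) = √(13.02² + 3.112²) = 13.39 m/s.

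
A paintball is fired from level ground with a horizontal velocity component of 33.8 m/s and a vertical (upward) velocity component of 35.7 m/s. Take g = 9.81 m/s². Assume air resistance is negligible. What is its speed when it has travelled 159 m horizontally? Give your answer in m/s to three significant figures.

Time to reach x = 159 m: t = x/vₓ = 159/33.80 = 4.704 s.
Vertical velocity there: v_y = v_y0 − g t = 35.70 − 9.81 × 4.704 = −10.45 m/s.
Speed: √(vₓ² + v_y²) = √(33.80² + 10.45²) = 35.38 m/s.

35.4 m/s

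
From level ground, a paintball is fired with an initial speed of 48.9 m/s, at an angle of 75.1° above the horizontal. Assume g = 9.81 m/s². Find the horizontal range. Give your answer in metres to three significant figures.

121 m

Resolve: vₓ = 48.90 cos 75.1° = 12.57 m/s and v_y0 = 48.90 sin 75.1° = 47.26 m/s.
Flight time T = 2 v_y0 / g = 9.634 s.
Horizontal distance R = vₓ T = 12.57 × 9.634 = 121.1 m.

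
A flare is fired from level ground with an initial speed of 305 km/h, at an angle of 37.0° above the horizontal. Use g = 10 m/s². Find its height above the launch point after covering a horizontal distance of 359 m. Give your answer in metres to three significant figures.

Convert: 305 km/h = 305/3.6 = 84.72 m/s.
Resolve: vₓ = 84.72 cos 37.0° = 67.66 m/s and v_y0 = 84.72 sin 37.0° = 50.99 m/s.
x = vₓ t ⇒ t = 359/67.66 = 5.306 s.
Height: y = v_y0 t − ½ g t² = 50.99 × 5.306 − 5.000 × 5.306² = 270.5 − 140.8 = 129.8 m.

130 m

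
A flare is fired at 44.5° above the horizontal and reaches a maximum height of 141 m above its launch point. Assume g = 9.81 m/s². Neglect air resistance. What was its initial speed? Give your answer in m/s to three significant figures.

75.0 m/s

At the peak v_y = 0, so v_y0 = √(2gH) = √(2 × 9.81 × 141) = 52.60 m/s.
v_y0 = v₀ sin θ ⇒ v₀ = 52.60 / sin 44.5° = 75.04 m/s.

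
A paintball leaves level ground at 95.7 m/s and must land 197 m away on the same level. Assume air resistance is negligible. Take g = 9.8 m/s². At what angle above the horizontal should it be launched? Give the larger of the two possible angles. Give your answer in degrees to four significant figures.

From R = (v₀²/g) sin 2θ: sin 2θ = 9.80 × 197 / 9158.5 = 0.2108.
2θ = 12.17° or 180° − 12.17° = 167.8°, so θ = 6.085° or 83.92°.
The larger angle is 83.92°.

83.92°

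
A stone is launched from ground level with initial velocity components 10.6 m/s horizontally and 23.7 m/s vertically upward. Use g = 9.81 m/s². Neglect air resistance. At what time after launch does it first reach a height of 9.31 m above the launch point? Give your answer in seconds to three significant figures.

Require v_y0 t − ½ g t² = 9.31, i.e. 4.905 t² − 23.70 t + 9.31 = 0.
Quadratic formula: t = (23.70 ± √379.03) / 9.81 = (23.70 ± 19.47) / 9.81 → t = 0.4313 s or 4.400 s.
The first (ascending) time is 0.4313 s.

0.431 s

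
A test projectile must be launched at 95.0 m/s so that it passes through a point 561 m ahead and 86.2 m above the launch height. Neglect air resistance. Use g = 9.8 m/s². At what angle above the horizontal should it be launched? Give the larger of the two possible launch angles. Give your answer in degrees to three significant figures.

69.9°

Trajectory: y = x tanθ − g x² (1 + tan²θ)/(2v₀²). With x = 561, y = 86.2, v₀ = 95.0, g = 9.80:
170.9 tan²θ − 561 tanθ + (257.1) = 0.
tanθ = [561 ± √(561² − 4 × 170.9 × (257.1))] / (2 × 170.9) = (561 ± 372.8) / 341.7, giving tanθ = 0.5506 or 2.733.
θ = 28.84° or 69.90°; the larger is 69.90°.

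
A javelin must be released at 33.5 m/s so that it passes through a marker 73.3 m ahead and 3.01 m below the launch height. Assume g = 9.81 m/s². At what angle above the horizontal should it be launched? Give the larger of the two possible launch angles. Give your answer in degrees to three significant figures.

Trajectory: y = x tanθ − g x² (1 + tan²θ)/(2v₀²). With x = 73.3, y = −3.01, v₀ = 33.5, g = 9.81:
23.48 tan²θ − 73.3 tanθ + (20.47) = 0.
tanθ = [73.3 ± √(73.3² − 4 × 23.48 × (20.47))] / (2 × 23.48) = (73.3 ± 58.73) / 46.97, giving tanθ = 0.3101 or 2.811.
θ = 17.23° or 70.42°; the larger is 70.42°.

70.4°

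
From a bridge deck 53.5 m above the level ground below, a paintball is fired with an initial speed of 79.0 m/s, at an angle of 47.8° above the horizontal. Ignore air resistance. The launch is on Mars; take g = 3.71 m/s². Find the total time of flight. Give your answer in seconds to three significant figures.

Components: vₓ = 79.00 cos 47.8° = 53.07 m/s, v_y0 = 79.00 sin 47.8° = 58.52 m/s.
The projectile lands when y = 53.5 + (58.52) t − ½·3.71·t² = 0. Positive root: t = (58.52 + √(58.52² + 2·3.71·53.5)) / 3.71 = (58.52 + 61.82) / 3.71 = 32.44 s.

32.4 s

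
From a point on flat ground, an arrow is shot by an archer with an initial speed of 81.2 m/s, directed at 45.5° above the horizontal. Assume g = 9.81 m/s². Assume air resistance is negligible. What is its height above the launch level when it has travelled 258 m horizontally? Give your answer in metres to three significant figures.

vₓ = 81.20 cos 45.5° = 56.91 m/s; v_y0 = 81.20 sin 45.5° = 57.92 m/s.
x = vₓ t ⇒ t = 258/56.91 = 4.533 s.
Height: y = v_y0 t − ½ g t² = 57.92 × 4.533 − 4.905 × 4.533² = 262.5 − 100.8 = 161.7 m.

162 m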